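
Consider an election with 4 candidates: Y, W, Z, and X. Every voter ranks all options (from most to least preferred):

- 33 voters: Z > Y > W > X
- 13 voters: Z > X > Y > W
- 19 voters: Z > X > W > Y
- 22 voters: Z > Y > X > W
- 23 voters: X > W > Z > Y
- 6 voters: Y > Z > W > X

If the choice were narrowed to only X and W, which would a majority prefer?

Voters preferring X to W: 77; preferring W to X: 39.
X wins the head-to-head.

X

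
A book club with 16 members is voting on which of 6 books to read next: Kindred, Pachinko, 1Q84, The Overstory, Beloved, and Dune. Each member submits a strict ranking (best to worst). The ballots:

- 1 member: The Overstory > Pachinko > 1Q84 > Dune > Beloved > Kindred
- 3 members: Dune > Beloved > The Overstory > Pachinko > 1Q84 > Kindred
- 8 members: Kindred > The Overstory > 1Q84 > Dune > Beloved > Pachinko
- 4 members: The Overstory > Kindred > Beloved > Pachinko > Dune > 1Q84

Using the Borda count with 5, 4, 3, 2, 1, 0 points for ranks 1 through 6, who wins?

Kindred: 1·0 + 3·0 + 8·5 + 4·4 = 56
Pachinko: 1·4 + 3·2 + 8·0 + 4·2 = 18
1Q84: 1·3 + 3·1 + 8·3 + 4·0 = 30
The Overstory: 1·5 + 3·3 + 8·4 + 4·5 = 66
Beloved: 1·1 + 3·4 + 8·1 + 4·3 = 33
Dune: 1·2 + 3·5 + 8·2 + 4·1 = 37
The Overstory has the highest Borda score (66).

The Overstory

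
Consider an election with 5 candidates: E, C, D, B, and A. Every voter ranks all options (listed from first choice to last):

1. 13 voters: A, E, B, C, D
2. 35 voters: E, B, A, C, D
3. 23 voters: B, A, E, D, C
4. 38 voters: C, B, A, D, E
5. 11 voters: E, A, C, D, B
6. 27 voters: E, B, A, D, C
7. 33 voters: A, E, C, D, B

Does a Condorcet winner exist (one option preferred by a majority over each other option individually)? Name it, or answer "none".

none

Checking pairwise contests:
A beats E 107–73.
E beats C 142–38.
E beats D 142–38.
E beats B 119–61.
B beats A 123–57.
Every option loses at least one head-to-head, so there is no Condorcet winner.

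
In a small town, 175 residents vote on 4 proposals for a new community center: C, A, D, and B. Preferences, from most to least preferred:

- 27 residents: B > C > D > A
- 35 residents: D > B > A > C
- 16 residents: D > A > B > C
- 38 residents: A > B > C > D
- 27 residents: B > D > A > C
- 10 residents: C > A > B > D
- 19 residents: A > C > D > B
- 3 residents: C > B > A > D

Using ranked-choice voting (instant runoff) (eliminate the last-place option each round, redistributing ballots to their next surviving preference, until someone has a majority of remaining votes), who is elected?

Round 1: C 13, A 57, D 51, B 54. Eliminate C.
Round 2: A 67, D 51, B 57. Eliminate D.
Round 3: A 83, B 92. B has a majority.

B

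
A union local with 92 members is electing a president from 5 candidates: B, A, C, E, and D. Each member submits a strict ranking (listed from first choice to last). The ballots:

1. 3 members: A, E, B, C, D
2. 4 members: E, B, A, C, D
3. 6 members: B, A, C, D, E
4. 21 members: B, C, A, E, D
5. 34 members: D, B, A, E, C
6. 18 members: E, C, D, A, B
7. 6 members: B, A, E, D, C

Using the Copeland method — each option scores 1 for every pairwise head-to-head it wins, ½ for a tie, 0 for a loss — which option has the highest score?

B

B: beats A, C, and E; loses to D → score 3.
A: beats C and E; loses to B and D → score 2.
C: beats D; loses to B, A, and E → score 1.
E: beats C and D; loses to B and A → score 2.
D: beats B and A; loses to C and E → score 2.
B has the best pairwise record.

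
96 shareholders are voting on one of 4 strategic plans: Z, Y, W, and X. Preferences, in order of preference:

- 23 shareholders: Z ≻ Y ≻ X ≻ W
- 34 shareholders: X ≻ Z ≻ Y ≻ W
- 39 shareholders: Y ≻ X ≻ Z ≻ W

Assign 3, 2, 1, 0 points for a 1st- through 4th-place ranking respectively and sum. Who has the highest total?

X

Z: 23·3 + 34·2 + 39·1 = 176
Y: 23·2 + 34·1 + 39·3 = 197
W: 23·0 + 34·0 + 39·0 = 0
X: 23·1 + 34·3 + 39·2 = 203
X has the highest Borda score (203).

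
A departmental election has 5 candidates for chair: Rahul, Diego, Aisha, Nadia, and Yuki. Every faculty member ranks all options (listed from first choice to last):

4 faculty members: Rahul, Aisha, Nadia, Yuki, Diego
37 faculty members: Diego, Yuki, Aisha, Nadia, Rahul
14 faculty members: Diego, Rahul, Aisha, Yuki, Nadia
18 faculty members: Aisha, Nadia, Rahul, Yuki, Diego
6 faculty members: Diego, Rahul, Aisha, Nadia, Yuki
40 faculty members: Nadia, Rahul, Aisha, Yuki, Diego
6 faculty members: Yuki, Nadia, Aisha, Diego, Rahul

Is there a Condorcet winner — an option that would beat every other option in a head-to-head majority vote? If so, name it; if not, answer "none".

Checking pairwise contests:
Diego beats Rahul 63–62.
Aisha beats Diego 68–57.
Rahul beats Aisha 64–61.
Aisha beats Nadia 79–46.
Rahul beats Yuki 82–43.
Every option loses at least one head-to-head, so there is no Condorcet winner.

none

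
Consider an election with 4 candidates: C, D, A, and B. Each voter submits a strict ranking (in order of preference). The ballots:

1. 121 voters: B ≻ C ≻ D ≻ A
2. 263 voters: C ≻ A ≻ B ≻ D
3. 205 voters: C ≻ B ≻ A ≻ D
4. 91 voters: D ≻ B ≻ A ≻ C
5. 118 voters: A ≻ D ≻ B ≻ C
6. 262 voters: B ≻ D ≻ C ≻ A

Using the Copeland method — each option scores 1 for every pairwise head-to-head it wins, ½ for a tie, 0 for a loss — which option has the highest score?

B

C: beats D and A; loses to B → score 2.
D: loses to C, A, and B → score 0.
A: beats D; loses to C and B → score 1.
B: beats C, D, and A → score 3.
B has the best pairwise record.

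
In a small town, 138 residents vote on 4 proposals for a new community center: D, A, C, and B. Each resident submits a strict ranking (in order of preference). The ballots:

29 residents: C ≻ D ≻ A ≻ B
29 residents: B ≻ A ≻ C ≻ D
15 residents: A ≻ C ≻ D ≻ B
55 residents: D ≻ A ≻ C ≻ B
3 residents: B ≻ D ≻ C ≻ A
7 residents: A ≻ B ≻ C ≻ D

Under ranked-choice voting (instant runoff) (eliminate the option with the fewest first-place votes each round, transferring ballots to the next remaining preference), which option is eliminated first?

Round 1: D 55, A 22, C 29, B 32. Eliminate A.

A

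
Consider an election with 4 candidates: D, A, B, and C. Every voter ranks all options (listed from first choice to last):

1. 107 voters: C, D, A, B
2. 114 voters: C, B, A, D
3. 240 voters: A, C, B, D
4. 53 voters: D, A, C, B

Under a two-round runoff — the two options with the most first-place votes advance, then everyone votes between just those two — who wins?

Round 1 first-place votes: D 53, A 240, B 0, C 221.
A and C advance.
Runoff: A is preferred to C by 293 voters; C by 221.
A wins the runoff.

A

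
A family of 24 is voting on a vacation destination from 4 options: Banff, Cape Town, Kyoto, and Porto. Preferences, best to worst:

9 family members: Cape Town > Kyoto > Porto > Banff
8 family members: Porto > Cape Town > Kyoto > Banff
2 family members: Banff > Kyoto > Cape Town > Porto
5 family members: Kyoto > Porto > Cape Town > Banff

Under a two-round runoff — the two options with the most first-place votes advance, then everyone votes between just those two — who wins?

Porto

Round 1 first-place votes: Banff 2, Cape Town 9, Kyoto 5, Porto 8.
Cape Town and Porto advance.
Runoff: Cape Town is preferred to Porto by 11 voters; Porto by 13.
Porto wins the runoff.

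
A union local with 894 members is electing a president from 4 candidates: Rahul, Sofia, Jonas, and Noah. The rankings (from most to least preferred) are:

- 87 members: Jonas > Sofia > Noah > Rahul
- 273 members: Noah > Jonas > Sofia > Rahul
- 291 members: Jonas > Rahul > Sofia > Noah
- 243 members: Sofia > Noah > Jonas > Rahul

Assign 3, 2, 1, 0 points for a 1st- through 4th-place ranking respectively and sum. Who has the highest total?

Jonas

Rahul: 87·0 + 273·0 + 291·2 + 243·0 = 582
Sofia: 87·2 + 273·1 + 291·1 + 243·3 = 1467
Jonas: 87·3 + 273·2 + 291·3 + 243·1 = 1923
Noah: 87·1 + 273·3 + 291·0 + 243·2 = 1392
Jonas has the highest Borda score (1923).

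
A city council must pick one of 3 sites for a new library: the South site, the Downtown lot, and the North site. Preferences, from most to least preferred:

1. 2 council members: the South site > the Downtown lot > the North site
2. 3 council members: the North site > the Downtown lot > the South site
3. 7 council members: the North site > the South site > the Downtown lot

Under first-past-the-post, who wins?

First-place votes: the South site 2, the Downtown lot 0, the North site 10.
the North site has the most first-place votes.

the North site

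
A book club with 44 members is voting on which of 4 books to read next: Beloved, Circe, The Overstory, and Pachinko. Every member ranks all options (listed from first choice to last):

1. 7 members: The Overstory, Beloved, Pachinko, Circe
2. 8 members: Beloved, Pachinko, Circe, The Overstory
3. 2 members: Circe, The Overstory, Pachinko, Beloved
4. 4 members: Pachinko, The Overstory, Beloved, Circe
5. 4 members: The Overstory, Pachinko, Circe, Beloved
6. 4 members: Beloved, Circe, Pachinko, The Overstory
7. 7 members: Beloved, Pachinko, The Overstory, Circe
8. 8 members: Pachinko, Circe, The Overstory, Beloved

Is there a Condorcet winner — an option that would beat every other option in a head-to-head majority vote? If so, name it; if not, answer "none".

Checking pairwise contests:
The Overstory beats Beloved 25–19.
Beloved beats Circe 30–14.
Pachinko beats The Overstory 31–13.
Beloved beats Pachinko 26–18.
Every option loses at least one head-to-head, so there is no Condorcet winner.

none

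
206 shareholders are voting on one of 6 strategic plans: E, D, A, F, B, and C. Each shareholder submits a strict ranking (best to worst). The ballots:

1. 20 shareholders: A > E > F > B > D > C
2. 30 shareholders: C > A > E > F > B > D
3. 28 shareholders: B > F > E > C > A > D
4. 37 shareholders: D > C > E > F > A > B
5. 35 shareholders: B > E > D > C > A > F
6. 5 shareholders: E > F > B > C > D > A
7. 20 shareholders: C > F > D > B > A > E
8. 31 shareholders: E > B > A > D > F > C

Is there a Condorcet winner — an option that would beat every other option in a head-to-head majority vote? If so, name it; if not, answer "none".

E

E vs D: 149–57 for E.
E vs A: 136–70 for E.
E vs F: 158–48 for E.
E vs B: 123–83 for E.
E vs C: 119–87 for E.
E beats every other option head-to-head.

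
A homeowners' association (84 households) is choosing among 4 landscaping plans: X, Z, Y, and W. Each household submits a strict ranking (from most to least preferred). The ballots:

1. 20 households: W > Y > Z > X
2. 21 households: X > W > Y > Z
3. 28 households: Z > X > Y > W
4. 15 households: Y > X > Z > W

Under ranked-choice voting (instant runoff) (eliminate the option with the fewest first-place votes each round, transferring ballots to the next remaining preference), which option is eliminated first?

Y

Round 1: X 21, Z 28, Y 15, W 20. Eliminate Y.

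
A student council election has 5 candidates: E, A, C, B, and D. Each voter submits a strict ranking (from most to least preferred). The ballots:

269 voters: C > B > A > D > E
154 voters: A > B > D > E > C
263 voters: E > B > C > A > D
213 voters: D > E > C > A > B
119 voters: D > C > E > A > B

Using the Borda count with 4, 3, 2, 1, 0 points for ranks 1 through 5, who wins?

E: 269·0 + 154·1 + 263·4 + 213·3 + 119·2 = 2083
A: 269·2 + 154·4 + 263·1 + 213·1 + 119·1 = 1749
C: 269·4 + 154·0 + 263·2 + 213·2 + 119·3 = 2385
B: 269·3 + 154·3 + 263·3 + 213·0 + 119·0 = 2058
D: 269·1 + 154·2 + 263·0 + 213·4 + 119·4 = 1905
C has the highest Borda score (2385).

C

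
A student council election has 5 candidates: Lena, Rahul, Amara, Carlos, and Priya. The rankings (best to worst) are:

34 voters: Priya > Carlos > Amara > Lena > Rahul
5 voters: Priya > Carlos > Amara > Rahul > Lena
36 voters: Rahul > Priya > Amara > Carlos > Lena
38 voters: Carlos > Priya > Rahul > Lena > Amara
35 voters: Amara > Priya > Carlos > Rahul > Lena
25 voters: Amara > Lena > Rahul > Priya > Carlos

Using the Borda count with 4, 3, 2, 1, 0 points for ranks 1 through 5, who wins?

Priya

Lena: 34·1 + 5·0 + 36·0 + 38·1 + 35·0 + 25·3 = 147
Rahul: 34·0 + 5·1 + 36·4 + 38·2 + 35·1 + 25·2 = 310
Amara: 34·2 + 5·2 + 36·2 + 38·0 + 35·4 + 25·4 = 390
Carlos: 34·3 + 5·3 + 36·1 + 38·4 + 35·2 + 25·0 = 375
Priya: 34·4 + 5·4 + 36·3 + 38·3 + 35·3 + 25·1 = 508
Priya has the highest Borda score (508).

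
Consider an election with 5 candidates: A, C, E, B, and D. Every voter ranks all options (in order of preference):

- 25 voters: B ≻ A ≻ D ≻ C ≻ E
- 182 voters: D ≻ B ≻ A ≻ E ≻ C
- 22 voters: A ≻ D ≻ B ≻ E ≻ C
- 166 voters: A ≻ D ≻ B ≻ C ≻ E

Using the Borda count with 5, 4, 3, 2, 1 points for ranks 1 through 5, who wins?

A: 25·4 + 182·3 + 22·5 + 166·5 = 1586
C: 25·2 + 182·1 + 22·1 + 166·2 = 586
E: 25·1 + 182·2 + 22·2 + 166·1 = 599
B: 25·5 + 182·4 + 22·3 + 166·3 = 1417
D: 25·3 + 182·5 + 22·4 + 166·4 = 1737
D has the highest Borda score (1737).

D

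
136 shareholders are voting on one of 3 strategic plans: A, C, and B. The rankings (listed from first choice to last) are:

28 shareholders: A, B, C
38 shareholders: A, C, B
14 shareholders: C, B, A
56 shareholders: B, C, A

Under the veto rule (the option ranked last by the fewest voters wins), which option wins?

C

Last-place votes: A 70, C 28, B 38.
C is ranked last by the fewest voters, so C wins.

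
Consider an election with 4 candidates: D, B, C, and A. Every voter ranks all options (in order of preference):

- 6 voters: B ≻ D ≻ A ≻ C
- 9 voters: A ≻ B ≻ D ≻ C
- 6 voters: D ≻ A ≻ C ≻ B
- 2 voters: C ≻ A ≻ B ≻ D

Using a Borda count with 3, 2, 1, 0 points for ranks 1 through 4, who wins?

D: 6·2 + 9·1 + 6·3 + 2·0 = 39
B: 6·3 + 9·2 + 6·0 + 2·1 = 38
C: 6·0 + 9·0 + 6·1 + 2·3 = 12
A: 6·1 + 9·3 + 6·2 + 2·2 = 49
A has the highest Borda score (49).

A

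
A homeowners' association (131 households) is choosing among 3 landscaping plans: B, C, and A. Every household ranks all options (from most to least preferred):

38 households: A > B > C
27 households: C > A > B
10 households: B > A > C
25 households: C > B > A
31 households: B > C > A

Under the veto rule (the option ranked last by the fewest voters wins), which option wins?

Last-place votes: B 27, C 48, A 56.
B is ranked last by the fewest voters, so B wins.

B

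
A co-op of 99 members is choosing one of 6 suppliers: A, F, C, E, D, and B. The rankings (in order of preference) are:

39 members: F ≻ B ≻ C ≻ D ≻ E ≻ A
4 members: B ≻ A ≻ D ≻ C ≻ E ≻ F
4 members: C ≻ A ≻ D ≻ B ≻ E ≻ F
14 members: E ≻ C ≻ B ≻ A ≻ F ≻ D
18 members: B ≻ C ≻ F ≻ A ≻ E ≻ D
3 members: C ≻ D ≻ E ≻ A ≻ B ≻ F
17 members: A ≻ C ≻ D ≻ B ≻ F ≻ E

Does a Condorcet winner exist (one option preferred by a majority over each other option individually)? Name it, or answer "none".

B

B vs A: 75–24 for B.
B vs F: 60–39 for B.
B vs C: 61–38 for B.
B vs E: 82–17 for B.
B vs D: 75–24 for B.
B beats every other option head-to-head.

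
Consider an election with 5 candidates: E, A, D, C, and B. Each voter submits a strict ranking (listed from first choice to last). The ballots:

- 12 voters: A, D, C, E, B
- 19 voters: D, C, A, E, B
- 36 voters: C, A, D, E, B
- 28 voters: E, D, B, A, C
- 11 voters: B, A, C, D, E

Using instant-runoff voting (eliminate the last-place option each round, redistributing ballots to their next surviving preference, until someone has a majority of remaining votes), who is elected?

Round 1: E 28, A 12, D 19, C 36, B 11. Eliminate B.
Round 2: E 28, A 23, D 19, C 36. Eliminate D.
Round 3: E 28, A 23, C 55. C has a majority.

C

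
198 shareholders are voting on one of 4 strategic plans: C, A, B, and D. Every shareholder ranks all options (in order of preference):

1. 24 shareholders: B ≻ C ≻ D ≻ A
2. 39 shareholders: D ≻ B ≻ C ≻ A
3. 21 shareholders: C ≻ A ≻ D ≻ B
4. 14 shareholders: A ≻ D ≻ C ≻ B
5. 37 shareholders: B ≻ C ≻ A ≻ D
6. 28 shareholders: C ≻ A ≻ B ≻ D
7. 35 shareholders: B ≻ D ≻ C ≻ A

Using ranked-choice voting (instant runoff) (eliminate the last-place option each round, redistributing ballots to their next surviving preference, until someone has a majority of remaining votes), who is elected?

B

Round 1: C 49, A 14, B 96, D 39. Eliminate A.
Round 2: C 49, B 96, D 53. Eliminate C.
Round 3: B 124, D 74. B has a majority.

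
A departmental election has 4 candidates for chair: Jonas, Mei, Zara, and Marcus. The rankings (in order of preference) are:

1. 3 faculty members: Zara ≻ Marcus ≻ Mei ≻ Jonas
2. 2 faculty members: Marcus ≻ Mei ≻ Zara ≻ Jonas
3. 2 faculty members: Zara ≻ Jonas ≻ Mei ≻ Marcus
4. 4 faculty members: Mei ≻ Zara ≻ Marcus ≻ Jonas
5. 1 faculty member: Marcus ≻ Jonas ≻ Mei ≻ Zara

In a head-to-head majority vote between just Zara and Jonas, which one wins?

Zara

Voters preferring Zara to Jonas: 11; preferring Jonas to Zara: 1.
Zara wins the head-to-head.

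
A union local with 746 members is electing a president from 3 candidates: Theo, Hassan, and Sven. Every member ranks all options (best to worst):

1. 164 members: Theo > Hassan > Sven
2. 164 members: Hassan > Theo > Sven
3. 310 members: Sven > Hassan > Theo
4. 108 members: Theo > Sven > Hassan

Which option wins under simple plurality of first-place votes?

First-place votes: Theo 272, Hassan 164, Sven 310.
Sven has the most first-place votes.

Sven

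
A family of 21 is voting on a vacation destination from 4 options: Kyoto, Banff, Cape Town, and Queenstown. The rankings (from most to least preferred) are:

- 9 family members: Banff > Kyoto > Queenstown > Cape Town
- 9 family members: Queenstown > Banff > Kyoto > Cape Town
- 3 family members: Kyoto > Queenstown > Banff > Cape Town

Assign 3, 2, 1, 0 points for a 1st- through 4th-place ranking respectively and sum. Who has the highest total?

Banff

Kyoto: 9·2 + 9·1 + 3·3 = 36
Banff: 9·3 + 9·2 + 3·1 = 48
Cape Town: 9·0 + 9·0 + 3·0 = 0
Queenstown: 9·1 + 9·3 + 3·2 = 42
Banff has the highest Borda score (48).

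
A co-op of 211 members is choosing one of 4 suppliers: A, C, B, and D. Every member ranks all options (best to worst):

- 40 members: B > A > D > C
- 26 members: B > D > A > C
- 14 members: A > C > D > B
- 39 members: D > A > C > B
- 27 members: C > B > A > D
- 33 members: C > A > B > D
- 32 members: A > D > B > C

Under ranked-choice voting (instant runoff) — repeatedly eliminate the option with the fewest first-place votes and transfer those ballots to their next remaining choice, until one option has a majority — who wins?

A

Round 1: A 46, C 60, B 66, D 39. Eliminate D.
Round 2: A 85, C 60, B 66. Eliminate C.
Round 3: A 118, B 93. A has a majority.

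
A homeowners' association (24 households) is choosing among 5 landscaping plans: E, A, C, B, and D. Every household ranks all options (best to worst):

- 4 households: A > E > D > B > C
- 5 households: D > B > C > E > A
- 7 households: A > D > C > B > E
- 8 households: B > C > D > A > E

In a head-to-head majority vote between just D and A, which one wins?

D

Voters preferring D to A: 13; preferring A to D: 11.
D wins the head-to-head.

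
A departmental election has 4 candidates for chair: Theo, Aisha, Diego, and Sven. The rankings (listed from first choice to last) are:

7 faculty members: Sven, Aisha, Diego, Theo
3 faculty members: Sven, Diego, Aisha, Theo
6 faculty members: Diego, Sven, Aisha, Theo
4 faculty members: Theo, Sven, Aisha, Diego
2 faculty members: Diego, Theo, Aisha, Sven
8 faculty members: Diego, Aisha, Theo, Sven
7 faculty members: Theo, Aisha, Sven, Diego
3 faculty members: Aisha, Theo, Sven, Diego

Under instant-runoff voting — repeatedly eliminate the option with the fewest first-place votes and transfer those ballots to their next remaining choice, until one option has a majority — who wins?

Diego

Round 1: Theo 11, Aisha 3, Diego 16, Sven 10. Eliminate Aisha.
Round 2: Theo 14, Diego 16, Sven 10. Eliminate Sven.
Round 3: Theo 14, Diego 26. Diego has a majority.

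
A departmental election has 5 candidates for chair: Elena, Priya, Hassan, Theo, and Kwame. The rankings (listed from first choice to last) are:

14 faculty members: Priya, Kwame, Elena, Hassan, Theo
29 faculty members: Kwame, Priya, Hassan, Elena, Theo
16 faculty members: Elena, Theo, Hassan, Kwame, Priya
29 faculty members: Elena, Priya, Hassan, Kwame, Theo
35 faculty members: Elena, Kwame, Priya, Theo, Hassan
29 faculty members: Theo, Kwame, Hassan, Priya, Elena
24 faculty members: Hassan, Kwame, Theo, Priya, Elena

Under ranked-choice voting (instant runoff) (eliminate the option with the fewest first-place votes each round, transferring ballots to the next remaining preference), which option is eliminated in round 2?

Round 1: Elena 80, Priya 14, Hassan 24, Theo 29, Kwame 29. Eliminate Priya.
Round 2: Elena 80, Hassan 24, Theo 29, Kwame 43. Eliminate Hassan.

Hassan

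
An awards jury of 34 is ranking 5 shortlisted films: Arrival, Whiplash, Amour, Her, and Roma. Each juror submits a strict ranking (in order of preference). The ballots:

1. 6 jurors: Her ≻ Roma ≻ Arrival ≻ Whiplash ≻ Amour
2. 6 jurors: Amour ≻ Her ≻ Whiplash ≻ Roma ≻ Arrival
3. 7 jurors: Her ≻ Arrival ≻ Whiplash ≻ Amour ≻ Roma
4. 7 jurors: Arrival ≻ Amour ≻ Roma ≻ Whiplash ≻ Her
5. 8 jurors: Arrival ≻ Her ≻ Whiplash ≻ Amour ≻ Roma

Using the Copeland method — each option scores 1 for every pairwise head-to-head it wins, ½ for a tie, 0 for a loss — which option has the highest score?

Arrival: beats Whiplash, Amour, and Roma; loses to Her → score 3.
Whiplash: beats Amour and Roma; loses to Arrival and Her → score 2.
Amour: beats Roma; loses to Arrival, Whiplash, and Her → score 1.
Her: beats Arrival, Whiplash, Amour, and Roma → score 4.
Roma: loses to Arrival, Whiplash, Amour, and Her → score 0.
Her has the best pairwise record.

Her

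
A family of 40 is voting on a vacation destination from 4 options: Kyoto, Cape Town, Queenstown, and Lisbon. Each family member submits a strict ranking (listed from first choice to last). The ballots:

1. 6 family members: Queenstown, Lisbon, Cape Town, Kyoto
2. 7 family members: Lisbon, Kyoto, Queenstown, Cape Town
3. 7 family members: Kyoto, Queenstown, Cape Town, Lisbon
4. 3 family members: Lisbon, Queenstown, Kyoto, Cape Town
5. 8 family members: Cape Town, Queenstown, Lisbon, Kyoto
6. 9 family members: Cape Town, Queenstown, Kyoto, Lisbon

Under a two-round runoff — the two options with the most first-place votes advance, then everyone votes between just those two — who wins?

Round 1 first-place votes: Kyoto 7, Cape Town 17, Queenstown 6, Lisbon 10.
Cape Town and Lisbon advance.
Runoff: Cape Town is preferred to Lisbon by 24 voters; Lisbon by 16.
Cape Town wins the runoff.

Cape Town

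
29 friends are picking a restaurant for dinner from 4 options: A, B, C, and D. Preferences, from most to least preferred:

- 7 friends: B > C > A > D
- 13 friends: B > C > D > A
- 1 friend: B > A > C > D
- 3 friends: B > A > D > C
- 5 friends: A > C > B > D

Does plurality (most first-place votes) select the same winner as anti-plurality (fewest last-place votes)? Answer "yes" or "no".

Plurality — first-place votes: A 5, B 24, C 0, D 0. Winner: B.
Anti-plurality — last-place votes: A 13, B 0, C 3, D 13. Winner: B.
The two methods agree.

yes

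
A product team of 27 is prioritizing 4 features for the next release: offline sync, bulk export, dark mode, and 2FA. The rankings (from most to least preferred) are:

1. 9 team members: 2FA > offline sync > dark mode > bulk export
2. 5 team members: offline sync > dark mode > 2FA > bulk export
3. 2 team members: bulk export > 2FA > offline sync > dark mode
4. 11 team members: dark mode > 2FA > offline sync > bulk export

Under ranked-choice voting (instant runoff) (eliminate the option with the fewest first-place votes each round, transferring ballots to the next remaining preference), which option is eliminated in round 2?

offline sync

Round 1: offline sync 5, bulk export 2, dark mode 11, 2FA 9. Eliminate bulk export.
Round 2: offline sync 5, dark mode 11, 2FA 11. Eliminate offline sync.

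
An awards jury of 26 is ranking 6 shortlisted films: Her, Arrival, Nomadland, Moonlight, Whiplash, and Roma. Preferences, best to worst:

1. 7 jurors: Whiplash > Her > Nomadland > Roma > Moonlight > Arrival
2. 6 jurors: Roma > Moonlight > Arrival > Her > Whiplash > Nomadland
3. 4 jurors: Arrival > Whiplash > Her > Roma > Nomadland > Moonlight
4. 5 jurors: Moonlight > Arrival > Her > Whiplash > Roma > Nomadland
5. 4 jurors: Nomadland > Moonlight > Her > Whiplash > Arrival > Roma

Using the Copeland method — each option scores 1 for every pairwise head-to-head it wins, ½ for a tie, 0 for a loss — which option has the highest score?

Her: beats Nomadland, Whiplash, and Roma; loses to Arrival and Moonlight → score 3.
Arrival: beats Her, Nomadland, and Whiplash; ties Roma; loses to Moonlight → score 3.5.
Nomadland: beats Moonlight; loses to Her, Arrival, Whiplash, and Roma → score 1.
Moonlight: beats Her, Arrival, and Whiplash; loses to Nomadland and Roma → score 3.
Whiplash: beats Nomadland and Roma; loses to Her, Arrival, and Moonlight → score 2.
Roma: beats Nomadland and Moonlight; ties Arrival; loses to Her and Whiplash → score 2.5.
Arrival has the best pairwise record.

Arrival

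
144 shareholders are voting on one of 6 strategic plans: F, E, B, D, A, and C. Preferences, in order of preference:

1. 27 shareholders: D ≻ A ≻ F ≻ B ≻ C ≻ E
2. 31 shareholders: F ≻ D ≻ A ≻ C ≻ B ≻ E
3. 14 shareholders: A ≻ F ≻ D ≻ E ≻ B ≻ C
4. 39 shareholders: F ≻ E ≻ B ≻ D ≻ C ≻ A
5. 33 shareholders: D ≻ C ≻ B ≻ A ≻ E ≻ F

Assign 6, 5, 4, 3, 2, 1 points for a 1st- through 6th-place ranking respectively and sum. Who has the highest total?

F: 27·4 + 31·6 + 14·5 + 39·6 + 33·1 = 631
E: 27·1 + 31·1 + 14·3 + 39·5 + 33·2 = 361
B: 27·3 + 31·2 + 14·2 + 39·4 + 33·4 = 459
D: 27·6 + 31·5 + 14·4 + 39·3 + 33·6 = 688
A: 27·5 + 31·4 + 14·6 + 39·1 + 33·3 = 481
C: 27·2 + 31·3 + 14·1 + 39·2 + 33·5 = 404
D has the highest Borda score (688).

D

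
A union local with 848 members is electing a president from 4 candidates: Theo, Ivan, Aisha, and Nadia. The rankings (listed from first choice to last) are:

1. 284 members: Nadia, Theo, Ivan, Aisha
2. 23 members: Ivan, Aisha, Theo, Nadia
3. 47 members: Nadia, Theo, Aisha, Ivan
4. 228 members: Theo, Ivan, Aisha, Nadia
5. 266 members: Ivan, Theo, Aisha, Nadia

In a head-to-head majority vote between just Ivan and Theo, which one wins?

Theo

Voters preferring Ivan to Theo: 289; preferring Theo to Ivan: 559.
Theo wins the head-to-head.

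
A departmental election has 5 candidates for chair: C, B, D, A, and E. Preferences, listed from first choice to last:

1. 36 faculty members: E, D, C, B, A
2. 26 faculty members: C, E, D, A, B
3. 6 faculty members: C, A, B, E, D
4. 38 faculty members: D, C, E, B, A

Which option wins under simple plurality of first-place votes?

First-place votes: C 32, B 0, D 38, A 0, E 36.
D has the most first-place votes.

D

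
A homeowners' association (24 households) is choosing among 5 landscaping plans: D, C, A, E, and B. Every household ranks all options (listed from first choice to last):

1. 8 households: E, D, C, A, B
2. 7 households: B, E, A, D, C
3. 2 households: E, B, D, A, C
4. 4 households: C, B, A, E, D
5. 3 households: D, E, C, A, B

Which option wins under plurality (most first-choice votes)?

E

First-place votes: D 3, C 4, A 0, E 10, B 7.
E has the most first-place votes.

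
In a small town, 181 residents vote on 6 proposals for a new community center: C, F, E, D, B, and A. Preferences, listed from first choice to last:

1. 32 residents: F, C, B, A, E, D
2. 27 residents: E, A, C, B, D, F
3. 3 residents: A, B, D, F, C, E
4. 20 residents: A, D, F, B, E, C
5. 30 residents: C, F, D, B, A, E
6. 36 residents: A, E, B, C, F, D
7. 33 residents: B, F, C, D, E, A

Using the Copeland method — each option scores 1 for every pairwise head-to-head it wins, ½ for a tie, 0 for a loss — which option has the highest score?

C: beats F, E, D, and A; loses to B → score 4.
F: beats E, D, and A; loses to C and B → score 3.
E: beats D; loses to C, F, B, and A → score 1.
D: loses to C, F, E, B, and A → score 0.
B: beats C, F, E, D, and A → score 5.
A: beats E and D; loses to C, F, and B → score 2.
B has the best pairwise record.

B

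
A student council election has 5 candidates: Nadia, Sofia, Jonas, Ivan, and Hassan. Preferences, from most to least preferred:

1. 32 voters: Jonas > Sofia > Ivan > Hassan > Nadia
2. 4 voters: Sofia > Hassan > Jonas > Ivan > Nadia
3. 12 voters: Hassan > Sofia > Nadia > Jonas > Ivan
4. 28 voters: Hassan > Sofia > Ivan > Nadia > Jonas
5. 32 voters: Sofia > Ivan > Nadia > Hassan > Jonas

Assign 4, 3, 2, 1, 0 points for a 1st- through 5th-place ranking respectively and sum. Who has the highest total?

Sofia

Nadia: 32·0 + 4·0 + 12·2 + 28·1 + 32·2 = 116
Sofia: 32·3 + 4·4 + 12·3 + 28·3 + 32·4 = 360
Jonas: 32·4 + 4·2 + 12·1 + 28·0 + 32·0 = 148
Ivan: 32·2 + 4·1 + 12·0 + 28·2 + 32·3 = 220
Hassan: 32·1 + 4·3 + 12·4 + 28·4 + 32·1 = 236
Sofia has the highest Borda score (360).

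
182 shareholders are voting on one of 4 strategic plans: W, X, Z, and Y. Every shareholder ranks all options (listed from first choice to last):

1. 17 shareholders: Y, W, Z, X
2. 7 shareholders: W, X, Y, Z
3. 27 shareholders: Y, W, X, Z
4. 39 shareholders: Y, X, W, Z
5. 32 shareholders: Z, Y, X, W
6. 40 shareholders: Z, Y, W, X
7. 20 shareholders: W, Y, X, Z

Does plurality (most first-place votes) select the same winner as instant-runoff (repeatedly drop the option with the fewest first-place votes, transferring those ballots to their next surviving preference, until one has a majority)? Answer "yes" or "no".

yes

Plurality — first-place votes: W 27, X 0, Z 72, Y 83. Winner: Y.
Instant-runoff — R1 W 27, X 0, Z 72, Y 83 (X out); R2 W 27, Z 72, Y 83 (W out); R3 Z 72, Y 110 (Y winner). Winner: Y.
The two methods agree.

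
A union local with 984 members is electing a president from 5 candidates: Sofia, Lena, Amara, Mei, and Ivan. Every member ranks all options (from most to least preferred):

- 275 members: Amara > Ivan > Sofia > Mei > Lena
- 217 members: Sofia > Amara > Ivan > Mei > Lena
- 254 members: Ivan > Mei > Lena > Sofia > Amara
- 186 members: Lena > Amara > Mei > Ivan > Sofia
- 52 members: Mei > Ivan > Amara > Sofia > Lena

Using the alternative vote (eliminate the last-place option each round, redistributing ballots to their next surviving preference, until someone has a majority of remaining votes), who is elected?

Round 1: Sofia 217, Lena 186, Amara 275, Mei 52, Ivan 254. Eliminate Mei.
Round 2: Sofia 217, Lena 186, Amara 275, Ivan 306. Eliminate Lena.
Round 3: Sofia 217, Amara 461, Ivan 306. Eliminate Sofia.
Round 4: Amara 678, Ivan 306. Amara has a majority.

Amara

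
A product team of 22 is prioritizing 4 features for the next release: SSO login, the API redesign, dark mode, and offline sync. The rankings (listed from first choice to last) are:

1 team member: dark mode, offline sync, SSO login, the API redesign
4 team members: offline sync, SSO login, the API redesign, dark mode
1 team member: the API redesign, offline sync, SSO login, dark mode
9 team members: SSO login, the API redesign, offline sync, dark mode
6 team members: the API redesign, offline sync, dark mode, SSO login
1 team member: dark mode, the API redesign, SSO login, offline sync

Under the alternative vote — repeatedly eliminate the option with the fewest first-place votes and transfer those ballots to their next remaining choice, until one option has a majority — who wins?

Round 1: SSO login 9, the API redesign 7, dark mode 2, offline sync 4. Eliminate dark mode.
Round 2: SSO login 9, the API redesign 8, offline sync 5. Eliminate offline sync.
Round 3: SSO login 14, the API redesign 8. SSO login has a majority.

SSO login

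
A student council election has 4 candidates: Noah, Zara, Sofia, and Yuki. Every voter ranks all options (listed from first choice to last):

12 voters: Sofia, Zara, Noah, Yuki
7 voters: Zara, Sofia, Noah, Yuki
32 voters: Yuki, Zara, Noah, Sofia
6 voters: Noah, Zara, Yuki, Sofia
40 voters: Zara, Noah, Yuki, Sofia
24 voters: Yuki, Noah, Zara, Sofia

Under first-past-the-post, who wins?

First-place votes: Noah 6, Zara 47, Sofia 12, Yuki 56.
Yuki has the most first-place votes.

Yuki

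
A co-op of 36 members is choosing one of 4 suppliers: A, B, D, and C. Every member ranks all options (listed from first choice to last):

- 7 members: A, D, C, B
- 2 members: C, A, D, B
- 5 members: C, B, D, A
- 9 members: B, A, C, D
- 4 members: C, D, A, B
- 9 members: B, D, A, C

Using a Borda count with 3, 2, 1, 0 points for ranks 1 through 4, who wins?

A: 7·3 + 2·2 + 5·0 + 9·2 + 4·1 + 9·1 = 56
B: 7·0 + 2·0 + 5·2 + 9·3 + 4·0 + 9·3 = 64
D: 7·2 + 2·1 + 5·1 + 9·0 + 4·2 + 9·2 = 47
C: 7·1 + 2·3 + 5·3 + 9·1 + 4·3 + 9·0 = 49
B has the highest Borda score (64).

B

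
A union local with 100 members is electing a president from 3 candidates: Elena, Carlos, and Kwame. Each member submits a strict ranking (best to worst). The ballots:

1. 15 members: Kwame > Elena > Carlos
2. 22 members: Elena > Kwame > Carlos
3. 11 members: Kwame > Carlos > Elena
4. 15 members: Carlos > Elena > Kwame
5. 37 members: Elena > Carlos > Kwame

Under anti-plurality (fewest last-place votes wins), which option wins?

Elena

Last-place votes: Elena 11, Carlos 37, Kwame 52.
Elena is ranked last by the fewest voters, so Elena wins.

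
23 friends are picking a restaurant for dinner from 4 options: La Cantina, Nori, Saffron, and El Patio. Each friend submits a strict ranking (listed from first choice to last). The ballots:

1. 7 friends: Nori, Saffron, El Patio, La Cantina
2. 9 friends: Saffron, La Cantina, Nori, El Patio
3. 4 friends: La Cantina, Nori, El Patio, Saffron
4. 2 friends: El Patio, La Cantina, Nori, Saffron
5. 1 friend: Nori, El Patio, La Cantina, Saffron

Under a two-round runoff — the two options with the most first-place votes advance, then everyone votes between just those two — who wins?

Nori

Round 1 first-place votes: La Cantina 4, Nori 8, Saffron 9, El Patio 2.
Saffron and Nori advance.
Runoff: Saffron is preferred to Nori by 9 voters; Nori by 14.
Nori wins the runoff.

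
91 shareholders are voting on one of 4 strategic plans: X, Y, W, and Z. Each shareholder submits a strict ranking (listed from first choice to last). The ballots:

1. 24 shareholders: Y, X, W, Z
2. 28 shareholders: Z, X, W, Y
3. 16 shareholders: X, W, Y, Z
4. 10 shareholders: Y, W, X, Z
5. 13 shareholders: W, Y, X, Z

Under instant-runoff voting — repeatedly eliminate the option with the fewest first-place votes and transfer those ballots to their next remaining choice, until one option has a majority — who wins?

Round 1: X 16, Y 34, W 13, Z 28. Eliminate W.
Round 2: X 16, Y 47, Z 28. Y has a majority.

Y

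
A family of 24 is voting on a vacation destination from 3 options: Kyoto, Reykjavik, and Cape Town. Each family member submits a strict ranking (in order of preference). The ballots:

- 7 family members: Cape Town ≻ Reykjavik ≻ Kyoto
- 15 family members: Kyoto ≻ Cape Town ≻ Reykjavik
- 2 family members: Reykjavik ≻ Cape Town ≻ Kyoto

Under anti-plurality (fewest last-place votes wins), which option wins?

Last-place votes: Kyoto 9, Reykjavik 15, Cape Town 0.
Cape Town is ranked last by the fewest voters, so Cape Town wins.

Cape Town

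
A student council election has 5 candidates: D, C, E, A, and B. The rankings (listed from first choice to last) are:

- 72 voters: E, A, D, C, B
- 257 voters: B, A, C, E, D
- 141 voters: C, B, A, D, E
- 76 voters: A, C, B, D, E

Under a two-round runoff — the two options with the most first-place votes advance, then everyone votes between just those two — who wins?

Round 1 first-place votes: D 0, C 141, E 72, A 76, B 257.
B and C advance.
Runoff: B is preferred to C by 257 voters; C by 289.
C wins the runoff.

C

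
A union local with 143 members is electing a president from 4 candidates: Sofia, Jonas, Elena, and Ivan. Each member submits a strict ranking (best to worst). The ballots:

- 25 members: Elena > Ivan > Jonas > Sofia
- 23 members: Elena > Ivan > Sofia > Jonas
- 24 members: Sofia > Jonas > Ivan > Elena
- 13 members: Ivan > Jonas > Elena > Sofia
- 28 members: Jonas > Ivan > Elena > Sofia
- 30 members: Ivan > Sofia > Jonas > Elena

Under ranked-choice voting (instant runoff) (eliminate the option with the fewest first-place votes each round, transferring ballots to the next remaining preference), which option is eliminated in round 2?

Ivan

Round 1: Sofia 24, Jonas 28, Elena 48, Ivan 43. Eliminate Sofia.
Round 2: Jonas 52, Elena 48, Ivan 43. Eliminate Ivan.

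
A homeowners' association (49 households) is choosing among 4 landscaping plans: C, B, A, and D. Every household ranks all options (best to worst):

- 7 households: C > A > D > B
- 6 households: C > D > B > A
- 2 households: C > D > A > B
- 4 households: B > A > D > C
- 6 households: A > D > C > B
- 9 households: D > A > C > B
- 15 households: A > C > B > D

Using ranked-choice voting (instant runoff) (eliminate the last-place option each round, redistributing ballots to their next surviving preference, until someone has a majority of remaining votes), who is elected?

Round 1: C 15, B 4, A 21, D 9. Eliminate B.
Round 2: C 15, A 25, D 9. A has a majority.

A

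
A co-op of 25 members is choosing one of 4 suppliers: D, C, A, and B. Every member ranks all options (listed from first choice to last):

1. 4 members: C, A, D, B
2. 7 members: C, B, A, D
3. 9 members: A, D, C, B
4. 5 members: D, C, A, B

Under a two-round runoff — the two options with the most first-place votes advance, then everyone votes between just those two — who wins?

Round 1 first-place votes: D 5, C 11, A 9, B 0.
C and A advance.
Runoff: C is preferred to A by 16 voters; A by 9.
C wins the runoff.

C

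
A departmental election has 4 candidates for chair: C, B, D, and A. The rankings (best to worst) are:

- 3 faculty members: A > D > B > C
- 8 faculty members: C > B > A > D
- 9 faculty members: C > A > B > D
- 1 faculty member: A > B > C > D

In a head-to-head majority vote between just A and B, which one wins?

A

Voters preferring A to B: 13; preferring B to A: 8.
A wins the head-to-head.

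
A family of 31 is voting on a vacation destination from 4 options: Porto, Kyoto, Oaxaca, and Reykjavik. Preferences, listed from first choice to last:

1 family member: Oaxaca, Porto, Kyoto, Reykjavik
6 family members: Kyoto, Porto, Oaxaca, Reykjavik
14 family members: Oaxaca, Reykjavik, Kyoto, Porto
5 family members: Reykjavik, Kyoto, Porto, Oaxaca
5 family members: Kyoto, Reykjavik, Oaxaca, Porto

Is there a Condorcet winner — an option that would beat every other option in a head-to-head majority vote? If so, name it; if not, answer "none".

none

Checking pairwise contests:
Kyoto beats Porto 30–1.
Reykjavik beats Kyoto 19–12.
Kyoto beats Oaxaca 16–15.
Oaxaca beats Reykjavik 21–10.
Every option loses at least one head-to-head, so there is no Condorcet winner.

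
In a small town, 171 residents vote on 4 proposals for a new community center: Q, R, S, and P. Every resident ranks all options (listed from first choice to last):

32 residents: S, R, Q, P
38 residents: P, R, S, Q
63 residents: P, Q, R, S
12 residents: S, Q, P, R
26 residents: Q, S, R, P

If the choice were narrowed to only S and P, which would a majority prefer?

P

Voters preferring S to P: 70; preferring P to S: 101.
P wins the head-to-head.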